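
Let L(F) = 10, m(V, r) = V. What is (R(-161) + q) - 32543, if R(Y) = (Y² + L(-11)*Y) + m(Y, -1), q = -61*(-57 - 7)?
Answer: -4489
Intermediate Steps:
q = 3904 (q = -61*(-64) = 3904)
R(Y) = Y² + 11*Y (R(Y) = (Y² + 10*Y) + Y = Y² + 11*Y)
(R(-161) + q) - 32543 = (-161*(11 - 161) + 3904) - 32543 = (-161*(-150) + 3904) - 32543 = (24150 + 3904) - 32543 = 28054 - 32543 = -4489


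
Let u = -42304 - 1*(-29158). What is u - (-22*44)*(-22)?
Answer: -34442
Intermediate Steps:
u = -13146 (u = -42304 + 29158 = -13146)
u - (-22*44)*(-22) = -13146 - (-22*44)*(-22) = -13146 - (-968)*(-22) = -13146 - 1*21296 = -13146 - 21296 = -34442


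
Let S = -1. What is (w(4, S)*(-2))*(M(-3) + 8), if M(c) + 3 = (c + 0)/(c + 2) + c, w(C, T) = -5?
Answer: 50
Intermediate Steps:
M(c) = -3 + c + c/(2 + c) (M(c) = -3 + ((c + 0)/(c + 2) + c) = -3 + (c/(2 + c) + c) = -3 + (c + c/(2 + c)) = -3 + c + c/(2 + c))
(w(4, S)*(-2))*(M(-3) + 8) = (-5*(-2))*((-6 + (-3)²)/(2 - 3) + 8) = 10*((-6 + 9)/(-1) + 8) = 10*(-1*3 + 8) = 10*(-3 + 8) = 10*5 = 50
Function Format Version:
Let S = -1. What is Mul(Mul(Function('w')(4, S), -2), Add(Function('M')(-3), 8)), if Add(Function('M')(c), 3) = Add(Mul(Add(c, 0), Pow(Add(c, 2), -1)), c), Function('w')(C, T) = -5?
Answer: 50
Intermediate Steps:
Function('M')(c) = Add(-3, c, Mul(c, Pow(Add(2, c), -1))) (Function('M')(c) = Add(-3, Add(Mul(Add(c, 0), Pow(Add(c, 2), -1)), c)) = Add(-3, Add(Mul(c, Pow(Add(2, c), -1)), c)) = Add(-3, Add(c, Mul(c, Pow(Add(2, c), -1)))) = Add(-3, c, Mul(c, Pow(Add(2, c), -1))))
Mul(Mul(Function('w')(4, S), -2), Add(Function('M')(-3), 8)) = Mul(Mul(-5, -2), Add(Mul(Pow(Add(2, -3), -1), Add(-6, Pow(-3, 2))), 8)) = Mul(10, Add(Mul(Pow(-1, -1), Add(-6, 9)), 8)) = Mul(10, Add(Mul(-1, 3), 8)) = Mul(10, Add(-3, 8)) = Mul(10, 5) = 50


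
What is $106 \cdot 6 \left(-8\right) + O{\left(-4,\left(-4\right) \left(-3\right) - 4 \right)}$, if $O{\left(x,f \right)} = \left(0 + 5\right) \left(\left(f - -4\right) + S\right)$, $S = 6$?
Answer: $-4998$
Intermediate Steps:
$O{\left(x,f \right)} = 50 + 5 f$ ($O{\left(x,f \right)} = \left(0 + 5\right) \left(\left(f - -4\right) + 6\right) = 5 \left(\left(f + 4\right) + 6\right) = 5 \left(\left(4 + f\right) + 6\right) = 5 \left(10 + f\right) = 50 + 5 f$)
$106 \cdot 6 \left(-8\right) + O{\left(-4,\left(-4\right) \left(-3\right) - 4 \right)} = 106 \cdot 6 \left(-8\right) + \left(50 + 5 \left(\left(-4\right) \left(-3\right) - 4\right)\right) = 106 \left(-48\right) + \left(50 + 5 \left(12 - 4\right)\right) = -5088 + \left(50 + 5 \cdot 8\right) = -5088 + \left(50 + 40\right) = -5088 + 90 = -4998$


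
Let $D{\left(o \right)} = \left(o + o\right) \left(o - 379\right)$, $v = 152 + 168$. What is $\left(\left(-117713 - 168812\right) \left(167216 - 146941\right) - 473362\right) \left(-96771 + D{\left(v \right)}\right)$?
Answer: $781593863426347$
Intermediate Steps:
$v = 320$
$D{\left(o \right)} = 2 o \left(-379 + o\right)$
$\left(\left(-117713 - 168812\right) \left(167216 - 146941\right) - 473362\right) \left(-96771 + D{\left(v \right)}\right) = \left(\left(-117713 - 168812\right) \left(167216 - 146941\right) - 473362\right) \left(-96771 + 2 \cdot 320 \left(-379 + 320\right)\right) = \left(\left(-286525\right) 20275 - 473362\right) \left(-96771 + 2 \cdot 320 \left(-59\right)\right) = \left(-5809294375 - 473362\right) \left(-96771 - 37760\right) = \left(-5809767737\right) \left(-134531\right) = 781593863426347$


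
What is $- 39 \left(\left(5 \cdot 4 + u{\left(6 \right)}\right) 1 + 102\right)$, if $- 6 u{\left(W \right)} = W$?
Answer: $-4719$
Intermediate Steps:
$u{\left(W \right)} = - \frac{W}{6}$
$- 39 \left(\left(5 \cdot 4 + u{\left(6 \right)}\right) 1 + 102\right) = - 39 \left(\left(5 \cdot 4 - 1\right) 1 + 102\right) = - 39 \left(\left(20 - 1\right) 1 + 102\right) = - 39 \left(19 \cdot 1 + 102\right) = - 39 \left(19 + 102\right) = \left(-39\right) 121 = -4719$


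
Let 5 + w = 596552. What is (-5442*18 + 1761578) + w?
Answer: 2260169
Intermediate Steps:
w = 596547 (w = -5 + 596552 = 596547)
(-5442*18 + 1761578) + w = (-5442*18 + 1761578) + 596547 = (-97956 + 1761578) + 596547 = 1663622 + 596547 = 2260169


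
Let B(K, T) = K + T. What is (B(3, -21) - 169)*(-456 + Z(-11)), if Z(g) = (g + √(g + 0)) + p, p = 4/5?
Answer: 435897/5 - 187*I*√11 ≈ 87179.0 - 620.21*I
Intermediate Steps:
p = ⅘ (p = 4*(⅕) = ⅘ ≈ 0.80000)
Z(g) = ⅘ + g + √g (Z(g) = (g + √(g + 0)) + ⅘ = (g + √g) + ⅘ = ⅘ + g + √g)
(B(3, -21) - 169)*(-456 + Z(-11)) = ((3 - 21) - 169)*(-456 + (⅘ - 11 + √(-11))) = (-18 - 169)*(-456 + (⅘ - 11 + I*√11)) = -187*(-456 + (-51/5 + I*√11)) = -187*(-2331/5 + I*√11) = 435897/5 - 187*I*√11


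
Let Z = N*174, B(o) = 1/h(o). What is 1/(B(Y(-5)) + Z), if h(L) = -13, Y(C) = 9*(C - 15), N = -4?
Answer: -13/9049 ≈ -0.0014366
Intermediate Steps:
Y(C) = -135 + 9*C (Y(C) = 9*(-15 + C) = -135 + 9*C)
B(o) = -1/13 (B(o) = 1/(-13) = -1/13)
Z = -696 (Z = -4*174 = -696)
1/(B(Y(-5)) + Z) = 1/(-1/13 - 696) = 1/(-9049/13) = -13/9049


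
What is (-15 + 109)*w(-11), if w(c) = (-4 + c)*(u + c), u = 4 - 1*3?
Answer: 14100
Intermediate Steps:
u = 1 (u = 4 - 3 = 1)
w(c) = (1 + c)*(-4 + c) (w(c) = (-4 + c)*(1 + c) = (1 + c)*(-4 + c))
(-15 + 109)*w(-11) = (-15 + 109)*(-4 + (-11)**2 - 3*(-11)) = 94*(-4 + 121 + 33) = 94*150 = 14100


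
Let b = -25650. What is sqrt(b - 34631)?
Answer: I*sqrt(60281) ≈ 245.52*I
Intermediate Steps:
sqrt(b - 34631) = sqrt(-25650 - 34631) = sqrt(-60281) = I*sqrt(60281)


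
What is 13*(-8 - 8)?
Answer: -208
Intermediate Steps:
13*(-8 - 8) = 13*(-16) = -208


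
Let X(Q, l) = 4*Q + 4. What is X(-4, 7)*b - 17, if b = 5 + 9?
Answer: -185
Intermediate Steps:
X(Q, l) = 4 + 4*Q
b = 14
X(-4, 7)*b - 17 = (4 + 4*(-4))*14 - 17 = (4 - 16)*14 - 17 = -12*14 - 17 = -168 - 17 = -185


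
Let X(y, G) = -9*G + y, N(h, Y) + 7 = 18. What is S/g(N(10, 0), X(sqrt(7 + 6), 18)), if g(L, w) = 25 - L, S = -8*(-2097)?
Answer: 8388/7 ≈ 1198.3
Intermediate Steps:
N(h, Y) = 11 (N(h, Y) = -7 + 18 = 11)
X(y, G) = y - 9*G
S = 16776
S/g(N(10, 0), X(sqrt(7 + 6), 18)) = 16776/(25 - 1*11) = 16776/(25 - 11) = 16776/14 = 16776*(1/14) = 8388/7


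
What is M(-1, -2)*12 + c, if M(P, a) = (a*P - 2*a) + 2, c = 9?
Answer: 105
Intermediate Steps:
M(P, a) = 2 - 2*a + P*a (M(P, a) = (P*a - 2*a) + 2 = (-2*a + P*a) + 2 = 2 - 2*a + P*a)
M(-1, -2)*12 + c = (2 - 2*(-2) - 1*(-2))*12 + 9 = (2 + 4 + 2)*12 + 9 = 8*12 + 9 = 96 + 9 = 105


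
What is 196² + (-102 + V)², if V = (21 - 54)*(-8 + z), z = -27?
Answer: 1147225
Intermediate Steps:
V = 1155 (V = (21 - 54)*(-8 - 27) = -33*(-35) = 1155)
196² + (-102 + V)² = 196² + (-102 + 1155)² = 38416 + 1053² = 38416 + 1108809 = 1147225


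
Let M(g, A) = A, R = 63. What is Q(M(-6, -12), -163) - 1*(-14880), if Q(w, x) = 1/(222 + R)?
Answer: 4240801/285 ≈ 14880.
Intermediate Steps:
Q(w, x) = 1/285 (Q(w, x) = 1/(222 + 63) = 1/285)
Q(M(-6, -12), -163) - 1*(-14880) = 1/285 - 1*(-14880) = 1/285 + 14880 = 4240801/285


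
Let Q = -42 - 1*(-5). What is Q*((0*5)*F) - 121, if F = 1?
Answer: -121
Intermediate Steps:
Q = -37 (Q = -42 + 5 = -37)
Q*((0*5)*F) - 121 = -37*0*5 - 121 = -0 - 121 = -37*0 - 121 = 0 - 121 = -121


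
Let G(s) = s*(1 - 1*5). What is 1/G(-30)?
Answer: 1/120 ≈ 0.0083333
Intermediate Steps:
G(s) = -4*s (G(s) = s*(1 - 5) = s*(-4) = -4*s)
1/G(-30) = 1/(-4*(-30)) = 1/120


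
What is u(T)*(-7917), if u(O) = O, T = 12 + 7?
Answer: -150423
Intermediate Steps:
T = 19
u(T)*(-7917) = 19*(-7917) = -150423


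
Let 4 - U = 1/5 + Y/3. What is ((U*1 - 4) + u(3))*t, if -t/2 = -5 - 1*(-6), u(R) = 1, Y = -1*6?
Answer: -28/5 ≈ -5.6000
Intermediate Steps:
Y = -6
U = 29/5 (U = 4 - (1/5 - 6/3) = 4 - (1*(⅕) - 6*⅓) = 4 - (⅕ - 2) = 4 - 1*(-9/5) = 4 + 9/5 = 29/5 ≈ 5.8000)
t = -2 (t = -2*(-5 - 1*(-6)) = -2*(-5 + 6) = -2*1 = -2)
((U*1 - 4) + u(3))*t = (((29/5)*1 - 4) + 1)*(-2) = ((29/5 - 4) + 1)*(-2) = (9/5 + 1)*(-2) = (14/5)*(-2) = -28/5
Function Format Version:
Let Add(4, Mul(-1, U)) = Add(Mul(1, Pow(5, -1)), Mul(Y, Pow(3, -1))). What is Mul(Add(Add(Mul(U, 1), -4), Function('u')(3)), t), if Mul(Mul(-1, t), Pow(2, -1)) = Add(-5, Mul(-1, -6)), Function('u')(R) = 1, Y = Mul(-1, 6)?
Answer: Rational(-28, 5) ≈ -5.6000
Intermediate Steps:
Y = -6
U = Rational(29, 5) (U = Add(4, Mul(-1, Add(Mul(1, Pow(5, -1)), Mul(-6, Pow(3, -1))))) = Add(4, Mul(-1, Add(Mul(1, Rational(1, 5)), Mul(-6, Rational(1, 3))))) = Add(4, Mul(-1, Add(Rational(1, 5), -2))) = Add(4, Mul(-1, Rational(-9, 5))) = Add(4, Rational(9, 5)) = Rational(29, 5) ≈ 5.8000)
t = -2 (t = Mul(-2, Add(-5, Mul(-1, -6))) = Mul(-2, Add(-5, 6)) = Mul(-2, 1) = -2)
Mul(Add(Add(Mul(U, 1), -4), Function('u')(3)), t) = Mul(Add(Add(Mul(Rational(29, 5), 1), -4), 1), -2) = Mul(Add(Add(Rational(29, 5), -4), 1), -2) = Mul(Add(Rational(9, 5), 1), -2) = Mul(Rational(14, 5), -2) = Rational(-28, 5)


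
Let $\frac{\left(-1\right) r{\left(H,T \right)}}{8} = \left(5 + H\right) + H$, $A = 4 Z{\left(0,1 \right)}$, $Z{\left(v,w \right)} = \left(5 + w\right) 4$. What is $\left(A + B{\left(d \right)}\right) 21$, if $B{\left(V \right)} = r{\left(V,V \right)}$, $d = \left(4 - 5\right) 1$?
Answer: $1512$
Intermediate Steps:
$Z{\left(v,w \right)} = 20 + 4 w$
$A = 96$ ($A = 4 \left(20 + 4 \cdot 1\right) = 4 \left(20 + 4\right) = 4 \cdot 24 = 96$)
$r{\left(H,T \right)} = -40 - 16 H$ ($r{\left(H,T \right)} = - 8 \left(\left(5 + H\right) + H\right) = - 8 \left(5 + 2 H\right) = -40 - 16 H$)
$d = -1$ ($d = \left(-1\right) 1 = -1$)
$B{\left(V \right)} = -40 - 16 V$
$\left(A + B{\left(d \right)}\right) 21 = \left(96 - 24\right) 21 = 72 \cdot 21 = 1512$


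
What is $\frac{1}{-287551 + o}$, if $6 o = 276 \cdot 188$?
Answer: $- \frac{1}{278903} \approx -3.5855 \cdot 10^{-6}$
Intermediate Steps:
$o = 8648$ ($o = \frac{276 \cdot 188}{6} = \frac{1}{6} \cdot 51888 = 8648$)
$\frac{1}{-287551 + o} = \frac{1}{-287551 + 8648} = \frac{1}{-278903} = - \frac{1}{278903}$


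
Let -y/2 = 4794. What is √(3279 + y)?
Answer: 3*I*√701 ≈ 79.429*I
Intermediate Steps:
y = -9588 (y = -2*4794 = -9588)
√(3279 + y) = √(3279 - 9588) = √(-6309) = 3*I*√701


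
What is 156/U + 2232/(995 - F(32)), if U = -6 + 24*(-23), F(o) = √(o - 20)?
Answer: 180797782/92071209 + 4464*√3/990013 ≈ 1.9715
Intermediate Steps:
F(o) = √(-20 + o)
U = -558 (U = -6 - 552 = -558)
156/U + 2232/(995 - F(32)) = 156/(-558) + 2232/(995 - √(-20 + 32)) = 156*(-1/558) + 2232/(995 - √12) = -26/93 + 2232/(995 - 2*√3)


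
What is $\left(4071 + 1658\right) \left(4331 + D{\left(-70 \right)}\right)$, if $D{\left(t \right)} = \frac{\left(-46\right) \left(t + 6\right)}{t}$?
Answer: $\frac{859997377}{35} \approx 2.4571 \cdot 10^{7}$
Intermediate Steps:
$D{\left(t \right)} = \frac{-276 - 46 t}{t}$ ($D{\left(t \right)} = \frac{\left(-46\right) \left(6 + t\right)}{t} = \frac{-276 - 46 t}{t}$)
$\left(4071 + 1658\right) \left(4331 + D{\left(-70 \right)}\right) = \left(4071 + 1658\right) \left(4331 - \left(46 + \frac{276}{-70}\right)\right) = 5729 \left(4331 - \frac{1472}{35}\right) = 5729 \cdot \frac{150113}{35} = \frac{859997377}{35}$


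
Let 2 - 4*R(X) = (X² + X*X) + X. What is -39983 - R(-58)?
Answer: -38316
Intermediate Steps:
R(X) = ½ - X²/2 - X/4 (R(X) = ½ - ((X² + X*X) + X)/4 = ½ - ((X² + X²) + X)/4 = ½ - (2*X² + X)/4 = ½ - (X + 2*X²)/4 = ½ + (-X²/2 - X/4) = ½ - X²/2 - X/4)
-39983 - R(-58) = -39983 - (½ - ½*(-58)² - ¼*(-58)) = -39983 - (½ - ½*3364 + 29/2) = -39983 - (½ - 1682 + 29/2) = -39983 - 1*(-1667) = -39983 + 1667 = -38316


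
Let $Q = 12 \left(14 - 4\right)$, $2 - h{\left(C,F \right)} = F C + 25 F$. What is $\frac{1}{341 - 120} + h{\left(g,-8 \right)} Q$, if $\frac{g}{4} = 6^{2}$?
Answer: $\frac{35908081}{221} \approx 1.6248 \cdot 10^{5}$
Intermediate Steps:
$g = 144$ ($g = 4 \cdot 6^{2} = 4 \cdot 36 = 144$)
$h{\left(C,F \right)} = 2 - 25 F - C F$ ($h{\left(C,F \right)} = 2 - \left(F C + 25 F\right) = 2 - \left(C F + 25 F\right) = 2 - \left(25 F + C F\right) = 2 - 25 F - C F$)
$Q = 120$ ($Q = 12 \cdot 10 = 120$)
$\frac{1}{341 - 120} + h{\left(g,-8 \right)} Q = \frac{1}{341 - 120} + \left(2 - -200 - 144 \left(-8\right)\right) 120 = \frac{1}{221} + \left(2 + 200 + 1152\right) 120 = \frac{1}{221} + 1354 \cdot 120 = \frac{1}{221} + 162480 = \frac{35908081}{221}$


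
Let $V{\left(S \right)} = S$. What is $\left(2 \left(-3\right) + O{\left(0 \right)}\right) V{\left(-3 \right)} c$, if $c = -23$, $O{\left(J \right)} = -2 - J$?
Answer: $-552$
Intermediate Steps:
$\left(2 \left(-3\right) + O{\left(0 \right)}\right) V{\left(-3 \right)} c = \left(2 \left(-3\right) - 2\right) \left(-3\right) \left(-23\right) = \left(-6 + \left(-2 + 0\right)\right) \left(-3\right) \left(-23\right) = \left(-6 - 2\right) \left(-3\right) \left(-23\right) = \left(-8\right) \left(-3\right) \left(-23\right) = 24 \left(-23\right) = -552$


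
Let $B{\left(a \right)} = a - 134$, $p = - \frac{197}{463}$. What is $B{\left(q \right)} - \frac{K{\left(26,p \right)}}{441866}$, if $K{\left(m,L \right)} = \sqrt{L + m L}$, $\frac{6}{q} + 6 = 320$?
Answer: $- \frac{21035}{157} - \frac{3 i \sqrt{273633}}{204583958} \approx -133.98 - 7.6707 \cdot 10^{-6} i$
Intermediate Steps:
$q = \frac{3}{157}$ ($q = \frac{6}{-6 + 320} = \frac{6}{314} = 6 \cdot \frac{1}{314} = \frac{3}{157} \approx 0.019108$)
$p = - \frac{197}{463}$ ($p = \left(-197\right) \frac{1}{463} = - \frac{197}{463} \approx -0.42549$)
$K{\left(m,L \right)} = \sqrt{L + L m}$
$B{\left(a \right)} = -134 + a$ ($B{\left(a \right)} = a - 134 = -134 + a$)
$B{\left(q \right)} - \frac{K{\left(26,p \right)}}{441866} = \left(-134 + \frac{3}{157}\right) - \frac{\sqrt{- \frac{197 \left(1 + 26\right)}{463}}}{441866} = - \frac{21035}{157} - \sqrt{\left(- \frac{197}{463}\right) 27} \cdot \frac{1}{441866} = - \frac{21035}{157} - \sqrt{- \frac{5319}{463}} \cdot \frac{1}{441866} = - \frac{21035}{157} - \frac{3 i \sqrt{273633}}{463} \cdot \frac{1}{441866} = - \frac{21035}{157} - \frac{3 i \sqrt{273633}}{204583958}$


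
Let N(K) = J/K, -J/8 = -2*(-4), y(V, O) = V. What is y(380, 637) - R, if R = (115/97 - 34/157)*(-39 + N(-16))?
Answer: 6303515/15229 ≈ 413.92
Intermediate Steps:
J = -64 (J = -(-16)*(-4) = -8*8 = -64)
N(K) = -64/K
R = -516495/15229 (R = (115/97 - 34/157)*(-39 - 64/(-16)) = (115*(1/97) - 34*1/157)*(-39 - 64*(-1/16)) = (115/97 - 34/157)*(-39 + 4) = (14757/15229)*(-35) = -516495/15229 ≈ -33.915)
y(380, 637) - R = 380 - 1*(-516495/15229) = 380 + 516495/15229 = 6303515/15229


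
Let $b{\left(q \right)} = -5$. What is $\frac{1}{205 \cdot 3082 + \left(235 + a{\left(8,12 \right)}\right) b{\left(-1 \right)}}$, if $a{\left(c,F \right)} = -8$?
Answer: $\frac{1}{630675} \approx 1.5856 \cdot 10^{-6}$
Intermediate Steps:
$\frac{1}{205 \cdot 3082 + \left(235 + a{\left(8,12 \right)}\right) b{\left(-1 \right)}} = \frac{1}{205 \cdot 3082 + \left(235 - 8\right) \left(-5\right)} = \frac{1}{631810 + 227 \left(-5\right)} = \frac{1}{631810 - 1135} = \frac{1}{630675}$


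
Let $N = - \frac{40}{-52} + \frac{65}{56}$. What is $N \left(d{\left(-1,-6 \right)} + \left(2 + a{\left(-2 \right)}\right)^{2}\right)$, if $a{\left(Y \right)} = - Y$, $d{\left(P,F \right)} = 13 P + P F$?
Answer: $\frac{12645}{728} \approx 17.37$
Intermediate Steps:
$d{\left(P,F \right)} = 13 P + F P$
$N = \frac{1405}{728}$ ($N = \left(-40\right) \left(- \frac{1}{52}\right) + 65 \cdot \frac{1}{56} = \frac{10}{13} + \frac{65}{56} = \frac{1405}{728} \approx 1.9299$)
$N \left(d{\left(-1,-6 \right)} + \left(2 + a{\left(-2 \right)}\right)^{2}\right) = \frac{1405 \left(- (13 - 6) + \left(2 - -2\right)^{2}\right)}{728} = \frac{1405 \left(\left(-1\right) 7 + \left(2 + 2\right)^{2}\right)}{728} = \frac{1405 \left(-7 + 4^{2}\right)}{728} = \frac{1405 \left(-7 + 16\right)}{728} = \frac{1405}{728} \cdot 9 = \frac{12645}{728}$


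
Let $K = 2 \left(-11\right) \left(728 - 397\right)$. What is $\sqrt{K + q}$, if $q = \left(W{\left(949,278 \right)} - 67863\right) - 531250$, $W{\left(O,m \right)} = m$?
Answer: $i \sqrt{606117} \approx 778.54 i$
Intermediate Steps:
$K = -7282$ ($K = \left(-22\right) 331 = -7282$)
$q = -598835$ ($q = \left(278 - 67863\right) - 531250 = -67585 - 531250 = -598835$)
$\sqrt{K + q} = \sqrt{-7282 - 598835} = \sqrt{-606117} = i \sqrt{606117}$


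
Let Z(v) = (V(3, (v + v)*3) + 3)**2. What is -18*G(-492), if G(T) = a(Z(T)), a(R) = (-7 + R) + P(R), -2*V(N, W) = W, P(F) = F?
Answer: -78747750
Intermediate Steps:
V(N, W) = -W/2
Z(v) = (3 - 3*v)**2 (Z(v) = (-(v + v)*3/2 + 3)**2 = (-2*v*3/2 + 3)**2 = (-3*v + 3)**2 = (3 - 3*v)**2)
a(R) = -7 + 2*R (a(R) = (-7 + R) + R = -7 + 2*R)
G(T) = -7 + 18*(-1 + T)**2 (G(T) = -7 + 2*(9*(-1 + T)**2) = -7 + 18*(-1 + T)**2)
-18*G(-492) = -18*(-7 + 18*(-1 - 492)**2) = -18*(-7 + 18*(-493)**2) = -18*(-7 + 18*243049) = -18*(-7 + 4374882) = -18*4374875 = -78747750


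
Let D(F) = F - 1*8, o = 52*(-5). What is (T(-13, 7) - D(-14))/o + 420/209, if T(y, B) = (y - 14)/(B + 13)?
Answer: 2097683/1086800 ≈ 1.9301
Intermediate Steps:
o = -260
D(F) = -8 + F (D(F) = F - 8 = -8 + F)
T(y, B) = (-14 + y)/(13 + B)
(T(-13, 7) - D(-14))/o + 420/209 = ((-14 - 13)/(13 + 7) - (-8 - 14))/(-260) + 420/209 = (-27/20 - 1*(-22))*(-1/260) + 420*(1/209) = ((1/20)*(-27) + 22)*(-1/260) + 420/209 = (-27/20 + 22)*(-1/260) + 420/209 = (413/20)*(-1/260) + 420/209 = -413/5200 + 420/209 = 2097683/1086800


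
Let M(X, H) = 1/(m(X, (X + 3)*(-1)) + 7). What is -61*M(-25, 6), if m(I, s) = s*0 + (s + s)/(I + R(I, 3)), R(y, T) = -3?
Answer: -427/38 ≈ -11.237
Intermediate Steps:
m(I, s) = 2*s/(-3 + I) (m(I, s) = s*0 + (s + s)/(I - 3) = 0 + (2*s)/(-3 + I) = 0 + 2*s/(-3 + I) = 2*s/(-3 + I))
M(X, H) = 1/(7 + 2*(-3 - X)/(-3 + X)) (M(X, H) = 1/(2*((X + 3)*(-1))/(-3 + X) + 7) = 1/(2*((3 + X)*(-1))/(-3 + X) + 7) = 1/(2*(-3 - X)/(-3 + X) + 7) = 1/(7 + 2*(-3 - X)/(-3 + X)))
-61*M(-25, 6) = -61*(-3 - 25)/(-27 + 5*(-25)) = -61*(-28)/(-27 - 125) = -61*(-28)/(-152) = -(-61)*(-28)/152 = -61*7/38 = -427/38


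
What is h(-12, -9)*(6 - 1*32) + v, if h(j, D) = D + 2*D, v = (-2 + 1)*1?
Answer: 701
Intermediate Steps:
v = -1 (v = -1*1 = -1)
h(j, D) = 3*D
h(-12, -9)*(6 - 1*32) + v = (3*(-9))*(6 - 1*32) - 1 = -27*(6 - 32) - 1 = -27*(-26) - 1 = 702 - 1 = 701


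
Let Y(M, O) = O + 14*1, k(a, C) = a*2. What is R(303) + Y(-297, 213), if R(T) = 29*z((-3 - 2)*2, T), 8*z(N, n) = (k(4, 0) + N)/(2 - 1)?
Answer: 879/4 ≈ 219.75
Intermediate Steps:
k(a, C) = 2*a
Y(M, O) = 14 + O (Y(M, O) = O + 14 = 14 + O)
z(N, n) = 1 + N/8 (z(N, n) = ((2*4 + N)/(2 - 1))/8 = ((8 + N)/1)/8 = ((8 + N)*1)/8 = (8 + N)/8 = 1 + N/8)
R(T) = -29/4 (R(T) = 29*(1 + ((-3 - 2)*2)/8) = 29*(1 + (-5*2)/8) = 29*(1 + (⅛)*(-10)) = 29*(1 - 5/4) = 29*(-¼) = -29/4)
R(303) + Y(-297, 213) = -29/4 + (14 + 213) = -29/4 + 227 = 879/4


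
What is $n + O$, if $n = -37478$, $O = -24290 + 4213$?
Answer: $-57555$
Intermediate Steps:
$O = -20077$
$n + O = -37478 - 20077 = -57555$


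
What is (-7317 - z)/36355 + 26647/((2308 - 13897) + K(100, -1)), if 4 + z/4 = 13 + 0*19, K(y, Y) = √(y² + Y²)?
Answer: -488573352969/195291672664 - 26647*√10001/134294920 ≈ -2.5216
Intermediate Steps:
K(y, Y) = √(Y² + y²)
z = 36 (z = -16 + 4*(13 + 0*19) = -16 + 4*(13 + 0) = -16 + 4*13 = -16 + 52 = 36)
(-7317 - z)/36355 + 26647/((2308 - 13897) + K(100, -1)) = (-7317 - 1*36)/36355 + 26647/((2308 - 13897) + √((-1)² + 100²)) = (-7317 - 36)*(1/36355) + 26647/(-11589 + √(1 + 10000)) = -7353*1/36355 + 26647/(-11589 + √10001) = -7353/36355 + 26647/(-11589 + √10001)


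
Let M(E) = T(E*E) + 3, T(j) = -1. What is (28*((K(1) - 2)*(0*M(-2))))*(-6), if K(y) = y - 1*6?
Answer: 0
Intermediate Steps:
M(E) = 2 (M(E) = -1 + 3 = 2)
K(y) = -6 + y (K(y) = y - 6 = -6 + y)
(28*((K(1) - 2)*(0*M(-2))))*(-6) = (28*(((-6 + 1) - 2)*(0*2)))*(-6) = (28*((-5 - 2)*0))*(-6) = (28*(-7*0))*(-6) = (28*0)*(-6) = 0*(-6) = 0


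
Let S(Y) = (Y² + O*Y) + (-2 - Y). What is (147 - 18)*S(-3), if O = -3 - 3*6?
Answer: 9417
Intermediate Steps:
O = -21 (O = -3 - 18 = -21)
S(Y) = -2 + Y² - 22*Y (S(Y) = (Y² - 21*Y) + (-2 - Y) = -2 + Y² - 22*Y)
(147 - 18)*S(-3) = (147 - 18)*(-2 + (-3)² - 22*(-3)) = 129*(-2 + 9 + 66) = 129*73 = 9417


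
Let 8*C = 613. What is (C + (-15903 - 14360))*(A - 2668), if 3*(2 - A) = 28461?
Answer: 2934840123/8 ≈ 3.6686e+8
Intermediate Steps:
C = 613/8 (C = (1/8)*613 = 613/8 ≈ 76.625)
A = -9485 (A = 2 - 1/3*28461 = 2 - 9487 = -9485)
(C + (-15903 - 14360))*(A - 2668) = (613/8 + (-15903 - 14360))*(-9485 - 2668) = (613/8 - 30263)*(-12153) = -241491/8*(-12153) = 2934840123/8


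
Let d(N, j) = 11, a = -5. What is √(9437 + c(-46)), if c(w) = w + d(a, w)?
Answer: √9402 ≈ 96.964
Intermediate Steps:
c(w) = 11 + w (c(w) = w + 11 = 11 + w)
√(9437 + c(-46)) = √(9437 + (11 - 46)) = √(9437 - 35) = √9402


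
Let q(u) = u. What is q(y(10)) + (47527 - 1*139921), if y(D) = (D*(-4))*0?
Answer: -92394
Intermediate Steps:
y(D) = 0 (y(D) = -4*D*0 = 0)
q(y(10)) + (47527 - 1*139921) = 0 + (47527 - 1*139921) = 0 + (47527 - 139921) = 0 - 92394 = -92394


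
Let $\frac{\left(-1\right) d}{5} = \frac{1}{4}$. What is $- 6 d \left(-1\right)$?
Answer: $- \frac{15}{2} \approx -7.5$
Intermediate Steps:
$d = - \frac{5}{4} \approx -1.25$
$- 6 d \left(-1\right) = \left(-6\right) \left(- \frac{5}{4}\right) \left(-1\right) = \frac{15}{2} \left(-1\right) = - \frac{15}{2}$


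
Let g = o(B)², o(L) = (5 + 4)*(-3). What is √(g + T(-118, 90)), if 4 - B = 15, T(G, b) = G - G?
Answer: 27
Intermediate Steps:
T(G, b) = 0
B = -11 (B = 4 - 1*15 = 4 - 15 = -11)
o(L) = -27 (o(L) = 9*(-3) = -27)
g = 729 (g = (-27)² = 729)
√(g + T(-118, 90)) = √(729 + 0) = √729 = 27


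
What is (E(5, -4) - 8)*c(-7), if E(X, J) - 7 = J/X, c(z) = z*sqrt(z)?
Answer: 63*I*sqrt(7)/5 ≈ 33.336*I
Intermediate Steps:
c(z) = z**(3/2)
E(X, J) = 7 + J/X
(E(5, -4) - 8)*c(-7) = ((7 - 4/5) - 8)*(-7)**(3/2) = ((7 - 4*1/5) - 8)*(-7*I*sqrt(7)) = ((7 - 4/5) - 8)*(-7*I*sqrt(7)) = (31/5 - 8)*(-7*I*sqrt(7)) = -(-63)*I*sqrt(7)/5 = 63*I*sqrt(7)/5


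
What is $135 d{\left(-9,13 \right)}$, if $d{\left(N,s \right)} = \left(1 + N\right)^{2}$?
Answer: $8640$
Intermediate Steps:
$135 d{\left(-9,13 \right)} = 135 \left(1 - 9\right)^{2} = 135 \left(-8\right)^{2} = 135 \cdot 64 = 8640$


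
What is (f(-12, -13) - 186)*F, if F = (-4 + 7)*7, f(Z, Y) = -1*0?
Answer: -3906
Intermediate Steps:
f(Z, Y) = 0
F = 21 (F = 3*7 = 21)
(f(-12, -13) - 186)*F = (0 - 186)*21 = -186*21 = -3906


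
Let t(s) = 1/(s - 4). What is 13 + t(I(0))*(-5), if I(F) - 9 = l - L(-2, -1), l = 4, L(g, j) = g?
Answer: 138/11 ≈ 12.545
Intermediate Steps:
I(F) = 15 (I(F) = 9 + (4 - 1*(-2)) = 9 + (4 + 2) = 9 + 6 = 15)
t(s) = 1/(-4 + s)
13 + t(I(0))*(-5) = 13 - 5/(-4 + 15) = 13 - 5/11 = 138/11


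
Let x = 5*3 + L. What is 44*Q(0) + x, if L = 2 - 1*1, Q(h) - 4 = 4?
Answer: 368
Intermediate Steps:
Q(h) = 8 (Q(h) = 4 + 4 = 8)
L = 1 (L = 2 - 1 = 1)
x = 16 (x = 5*3 + 1 = 15 + 1 = 16)
44*Q(0) + x = 44*8 + 16 = 352 + 16 = 368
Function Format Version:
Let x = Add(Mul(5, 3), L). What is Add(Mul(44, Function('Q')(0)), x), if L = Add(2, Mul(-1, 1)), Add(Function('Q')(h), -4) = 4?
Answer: 368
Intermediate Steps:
Function('Q')(h) = 8 (Function('Q')(h) = Add(4, 4) = 8)
L = 1 (L = Add(2, -1) = 1)
x = 16 (x = Add(Mul(5, 3), 1) = Add(15, 1) = 16)
Add(Mul(44, Function('Q')(0)), x) = Add(Mul(44, 8), 16) = Add(352, 16) = 368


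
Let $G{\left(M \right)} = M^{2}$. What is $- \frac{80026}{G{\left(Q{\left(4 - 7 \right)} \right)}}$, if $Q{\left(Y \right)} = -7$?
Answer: $- \frac{80026}{49} \approx -1633.2$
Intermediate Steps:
$- \frac{80026}{G{\left(Q{\left(4 - 7 \right)} \right)}} = - \frac{80026}{\left(-7\right)^{2}} = - \frac{80026}{49}$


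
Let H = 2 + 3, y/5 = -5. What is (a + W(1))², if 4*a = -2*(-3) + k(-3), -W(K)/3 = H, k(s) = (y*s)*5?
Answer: 103041/16 ≈ 6440.1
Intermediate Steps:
y = -25 (y = 5*(-5) = -25)
k(s) = -125*s (k(s) = -25*s*5 = -125*s)
H = 5
W(K) = -15 (W(K) = -3*5 = -15)
a = 381/4 (a = (-2*(-3) - 125*(-3))/4 = (6 + 375)/4 = (¼)*381 = 381/4 ≈ 95.250)
(a + W(1))² = (381/4 - 15)² = (321/4)² = 103041/16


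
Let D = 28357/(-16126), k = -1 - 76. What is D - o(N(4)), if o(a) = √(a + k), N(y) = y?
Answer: -28357/16126 - I*√73 ≈ -1.7585 - 8.544*I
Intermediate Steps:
k = -77
o(a) = √(-77 + a) (o(a) = √(a - 77) = √(-77 + a))
D = -28357/16126 (D = 28357*(-1/16126) = -28357/16126 ≈ -1.7585)
D - o(N(4)) = -28357/16126 - √(-77 + 4) = -28357/16126 - √(-73) = -28357/16126 - I*√73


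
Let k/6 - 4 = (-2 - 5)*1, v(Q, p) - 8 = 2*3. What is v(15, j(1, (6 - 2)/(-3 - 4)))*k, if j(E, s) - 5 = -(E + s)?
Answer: -252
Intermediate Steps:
j(E, s) = 5 - E - s (j(E, s) = 5 - (E + s) = 5 + (-E - s) = 5 - E - s)
v(Q, p) = 14 (v(Q, p) = 8 + 2*3 = 8 + 6 = 14)
k = -18 (k = 24 + 6*((-2 - 5)*1) = 24 + 6*(-7*1) = 24 + 6*(-7) = 24 - 42 = -18)
v(15, j(1, (6 - 2)/(-3 - 4)))*k = 14*(-18) = -252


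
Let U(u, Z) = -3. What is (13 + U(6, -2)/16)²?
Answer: 42025/256 ≈ 164.16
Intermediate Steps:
(13 + U(6, -2)/16)² = (13 - 3/16)² = (205/16)² = 42025/256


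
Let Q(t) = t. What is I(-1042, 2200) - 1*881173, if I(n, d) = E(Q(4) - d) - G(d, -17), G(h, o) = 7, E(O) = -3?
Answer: -881183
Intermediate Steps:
I(n, d) = -10 (I(n, d) = -3 - 1*7 = -3 - 7 = -10)
I(-1042, 2200) - 1*881173 = -10 - 1*881173 = -10 - 881173 = -881183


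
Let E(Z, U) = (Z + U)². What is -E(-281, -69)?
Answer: -122500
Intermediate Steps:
E(Z, U) = (U + Z)²
-E(-281, -69) = -(-69 - 281)² = -1*(-350)² = -1*122500 = -122500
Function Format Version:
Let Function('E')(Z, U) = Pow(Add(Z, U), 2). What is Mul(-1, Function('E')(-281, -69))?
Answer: -122500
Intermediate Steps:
Function('E')(Z, U) = Pow(Add(U, Z), 2)
Mul(-1, Function('E')(-281, -69)) = Mul(-1, Pow(Add(-69, -281), 2)) = Mul(-1, Pow(-350, 2)) = Mul(-1, 122500) = -122500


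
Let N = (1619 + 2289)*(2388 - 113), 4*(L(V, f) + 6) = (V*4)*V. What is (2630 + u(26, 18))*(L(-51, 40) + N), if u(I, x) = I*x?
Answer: 27551427910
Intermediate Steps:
L(V, f) = -6 + V² (L(V, f) = -6 + ((V*4)*V)/4 = -6 + ((4*V)*V)/4 = -6 + (4*V²)/4 = -6 + V²)
N = 8890700 (N = 3908*2275 = 8890700)
(2630 + u(26, 18))*(L(-51, 40) + N) = (2630 + 26*18)*((-6 + (-51)²) + 8890700) = (2630 + 468)*((-6 + 2601) + 8890700) = 3098*(2595 + 8890700) = 3098*8893295 = 27551427910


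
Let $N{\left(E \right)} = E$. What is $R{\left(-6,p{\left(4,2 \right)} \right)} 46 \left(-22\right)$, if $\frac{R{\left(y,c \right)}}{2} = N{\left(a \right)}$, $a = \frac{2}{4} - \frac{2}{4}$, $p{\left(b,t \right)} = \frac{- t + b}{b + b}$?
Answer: $0$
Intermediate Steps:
$p{\left(b,t \right)} = \frac{b - t}{2 b}$
$a = 0$ ($a = 2 \cdot \frac{1}{4} - \frac{1}{2} = \frac{1}{2} - \frac{1}{2} = 0$)
$R{\left(y,c \right)} = 0$ ($R{\left(y,c \right)} = 2 \cdot 0 = 0$)
$R{\left(-6,p{\left(4,2 \right)} \right)} 46 \left(-22\right) = 0 \cdot 46 \left(-22\right) = 0 \left(-22\right) = 0$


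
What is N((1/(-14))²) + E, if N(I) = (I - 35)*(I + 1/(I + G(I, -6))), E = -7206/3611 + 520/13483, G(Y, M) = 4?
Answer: -101683534011071/9351820665040 ≈ -10.873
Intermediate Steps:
E = -95280778/48687113 (E = -7206*1/3611 + 520*(1/13483) = -7206/3611 + 520/13483 = -95280778/48687113 ≈ -1.9570)
N(I) = (-35 + I)*(I + 1/(4 + I)) (N(I) = (I - 35)*(I + 1/(I + 4)) = (-35 + I)*(I + 1/(4 + I)))
N((1/(-14))²) + E = (-35 + ((1/(-14))²)³ - 139*(1/(-14))² - 31*((1/(-14))²)²)/(4 + (1/(-14))²) - 95280778/48687113 = (-35 + ((-1/14)²)³ - 139*(-1/14)² - 31*((-1/14)²)²)/(4 + (-1/14)²) - 95280778/48687113 = (-35 + (1/196)³ - 139*1/196 - 31*(1/196)²)/(4 + 1/196) - 95280778/48687113 = (-35 + 1/7529536 - 139/196 - 31*1/38416)/(785/196) - 95280778/48687113 = 196*(-35 + 1/7529536 - 139/196 - 31/38416)/785 - 95280778/48687113 = (196/785)*(-268879659/7529536) - 95280778/48687113 = -268879659/30156560 - 95280778/48687113 = -101683534011071/9351820665040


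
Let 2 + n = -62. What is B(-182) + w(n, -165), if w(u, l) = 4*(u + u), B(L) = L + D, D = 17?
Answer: -677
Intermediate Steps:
n = -64 (n = -2 - 62 = -64)
B(L) = 17 + L (B(L) = L + 17 = 17 + L)
w(u, l) = 8*u (w(u, l) = 4*(2*u) = 8*u)
B(-182) + w(n, -165) = (17 - 182) + 8*(-64) = -165 - 512 = -677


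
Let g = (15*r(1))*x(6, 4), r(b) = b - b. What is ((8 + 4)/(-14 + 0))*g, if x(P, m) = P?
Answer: 0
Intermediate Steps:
r(b) = 0
g = 0 (g = (15*0)*6 = 0*6 = 0)
((8 + 4)/(-14 + 0))*g = ((8 + 4)/(-14 + 0))*0 = (12/(-14))*0 = (12*(-1/14))*0 = -6/7*0 = 0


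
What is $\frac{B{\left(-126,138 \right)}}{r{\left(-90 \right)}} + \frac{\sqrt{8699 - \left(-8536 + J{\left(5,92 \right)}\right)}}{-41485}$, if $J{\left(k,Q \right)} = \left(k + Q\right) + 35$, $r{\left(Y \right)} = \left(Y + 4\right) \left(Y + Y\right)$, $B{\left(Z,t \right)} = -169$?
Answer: $- \frac{169}{15480} - \frac{\sqrt{17103}}{41485} \approx -0.01407$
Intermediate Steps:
$r{\left(Y \right)} = 2 Y \left(4 + Y\right)$ ($r{\left(Y \right)} = \left(4 + Y\right) 2 Y = 2 Y \left(4 + Y\right)$)
$J{\left(k,Q \right)} = 35 + Q + k$ ($J{\left(k,Q \right)} = \left(Q + k\right) + 35 = 35 + Q + k$)
$\frac{B{\left(-126,138 \right)}}{r{\left(-90 \right)}} + \frac{\sqrt{8699 - \left(-8536 + J{\left(5,92 \right)}\right)}}{-41485} = - \frac{169}{2 \left(-90\right) \left(4 - 90\right)} + \frac{\sqrt{8699 + \left(8536 - \left(35 + 92 + 5\right)\right)}}{-41485} = - \frac{169}{2 \left(-90\right) \left(-86\right)} + \sqrt{8699 + \left(8536 - 132\right)} \left(- \frac{1}{41485}\right) = - \frac{169}{15480} + \sqrt{8699 + \left(8536 - 132\right)} \left(- \frac{1}{41485}\right) = \left(-169\right) \frac{1}{15480} + \sqrt{8699 + 8404} \left(- \frac{1}{41485}\right) = - \frac{169}{15480} + \sqrt{17103} \left(- \frac{1}{41485}\right) = - \frac{169}{15480} - \frac{\sqrt{17103}}{41485}$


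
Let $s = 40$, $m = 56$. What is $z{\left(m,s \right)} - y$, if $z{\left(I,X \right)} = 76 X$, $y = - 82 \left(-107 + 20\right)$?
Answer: $-4094$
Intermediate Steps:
$y = 7134$ ($y = \left(-82\right) \left(-87\right) = 7134$)
$z{\left(m,s \right)} - y = 76 \cdot 40 - 7134 = 3040 - 7134 = -4094$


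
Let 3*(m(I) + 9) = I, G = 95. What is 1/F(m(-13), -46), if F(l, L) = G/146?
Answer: 146/95 ≈ 1.5368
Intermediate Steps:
m(I) = -9 + I/3
F(l, L) = 95/146
1/F(m(-13), -46) = 1/(95/146) = 146/95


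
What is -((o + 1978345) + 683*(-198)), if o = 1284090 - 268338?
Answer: -2858863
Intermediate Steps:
o = 1015752
-((o + 1978345) + 683*(-198)) = -((1015752 + 1978345) + 683*(-198)) = -(2994097 - 135234) = -1*2858863 = -2858863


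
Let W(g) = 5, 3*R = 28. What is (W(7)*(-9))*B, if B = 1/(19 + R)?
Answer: -27/17 ≈ -1.5882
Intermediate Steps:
R = 28/3 (R = (⅓)*28 = 28/3 ≈ 9.3333)
B = 3/85 (B = 1/(19 + 28/3) = 1/(85/3) = 3/85 ≈ 0.035294)
(W(7)*(-9))*B = (5*(-9))*(3/85) = -45*3/85 = -27/17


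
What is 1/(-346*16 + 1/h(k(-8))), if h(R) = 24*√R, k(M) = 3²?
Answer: -72/398591 ≈ -0.00018064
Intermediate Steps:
k(M) = 9
1/(-346*16 + 1/h(k(-8))) = 1/(-346*16 + 1/(24*√9)) = 1/(-5536 + 1/(24*3)) = 1/(-5536 + 1/72) = 1/(-398591/72) = -72/398591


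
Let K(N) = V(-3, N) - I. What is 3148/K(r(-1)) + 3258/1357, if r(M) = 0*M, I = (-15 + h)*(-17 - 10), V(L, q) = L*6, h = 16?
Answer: 4301158/12213 ≈ 352.18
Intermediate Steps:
V(L, q) = 6*L
I = -27 (I = (-15 + 16)*(-17 - 10) = 1*(-27) = -27)
r(M) = 0
K(N) = 9 (K(N) = 6*(-3) - 1*(-27) = -18 + 27 = 9)
3148/K(r(-1)) + 3258/1357 = 3148/9 + 3258/1357 = 4301158/12213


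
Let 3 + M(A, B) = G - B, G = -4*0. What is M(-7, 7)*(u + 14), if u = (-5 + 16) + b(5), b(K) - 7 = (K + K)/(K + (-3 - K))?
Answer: -860/3 ≈ -286.67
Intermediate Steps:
b(K) = 7 - 2*K/3 (b(K) = 7 + (K + K)/(K + (-3 - K)) = 7 + (2*K)/(-3) = 7 + (2*K)*(-1/3) = 7 - 2*K/3)
G = 0
M(A, B) = -3 - B (M(A, B) = -3 + (0 - B) = -3 - B)
u = 44/3 (u = (-5 + 16) + (7 - 2/3*5) = 11 + (7 - 10/3) = 11 + 11/3 = 44/3 ≈ 14.667)
M(-7, 7)*(u + 14) = (-3 - 1*7)*(44/3 + 14) = (-3 - 7)*(86/3) = -10*86/3 = -860/3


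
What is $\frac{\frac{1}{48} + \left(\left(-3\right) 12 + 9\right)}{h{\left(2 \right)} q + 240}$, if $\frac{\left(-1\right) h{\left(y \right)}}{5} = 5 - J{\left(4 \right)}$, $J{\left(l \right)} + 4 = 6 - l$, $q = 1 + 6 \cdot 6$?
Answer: $\frac{259}{10128} \approx 0.025573$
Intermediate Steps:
$q = 37$ ($q = 1 + 36 = 37$)
$J{\left(l \right)} = 2 - l$ ($J{\left(l \right)} = -4 - \left(-6 + l\right) = 2 - l$)
$h{\left(y \right)} = -35$ ($h{\left(y \right)} = - 5 \left(5 - \left(2 - 4\right)\right) = - 5 \left(5 - -2\right) = - 5 \left(5 + 2\right) = \left(-5\right) 7 = -35$)
$\frac{\frac{1}{48} + \left(\left(-3\right) 12 + 9\right)}{h{\left(2 \right)} q + 240} = \frac{\frac{1}{48} + \left(\left(-3\right) 12 + 9\right)}{\left(-35\right) 37 + 240} = \frac{\frac{1}{48} + \left(-36 + 9\right)}{-1295 + 240} = \frac{\frac{1}{48} - 27}{-1055} = \left(- \frac{1295}{48}\right) \left(- \frac{1}{1055}\right) = \frac{259}{10128}$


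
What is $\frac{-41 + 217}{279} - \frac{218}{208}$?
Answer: $- \frac{12107}{29016} \approx -0.41725$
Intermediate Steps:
$\frac{-41 + 217}{279} - \frac{218}{208} = 176 \cdot \frac{1}{279} - \frac{109}{104} = \frac{176}{279} - \frac{109}{104} = - \frac{12107}{29016}$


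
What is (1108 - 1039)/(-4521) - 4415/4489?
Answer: -6756652/6764923 ≈ -0.99878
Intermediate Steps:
(1108 - 1039)/(-4521) - 4415/4489 = 69*(-1/4521) - 4415*1/4489 = -23/1507 - 4415/4489 = -6756652/6764923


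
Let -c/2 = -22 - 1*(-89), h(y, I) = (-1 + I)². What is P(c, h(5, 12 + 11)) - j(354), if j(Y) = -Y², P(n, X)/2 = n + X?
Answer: 126016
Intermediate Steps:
c = -134 (c = -2*(-22 - 1*(-89)) = -2*(-22 + 89) = -2*67 = -134)
P(n, X) = 2*X + 2*n (P(n, X) = 2*(n + X) = 2*(X + n) = 2*X + 2*n)
P(c, h(5, 12 + 11)) - j(354) = (2*(-1 + (12 + 11))² + 2*(-134)) - (-1)*354² = (2*(-1 + 23)² - 268) - (-1)*125316 = (2*22² - 268) - 1*(-125316) = (2*484 - 268) + 125316 = (968 - 268) + 125316 = 700 + 125316 = 126016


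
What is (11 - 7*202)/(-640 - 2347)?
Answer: 1403/2987 ≈ 0.46970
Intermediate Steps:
(11 - 7*202)/(-640 - 2347) = (11 - 1414)/(-2987) = -1403*(-1/2987) = 1403/2987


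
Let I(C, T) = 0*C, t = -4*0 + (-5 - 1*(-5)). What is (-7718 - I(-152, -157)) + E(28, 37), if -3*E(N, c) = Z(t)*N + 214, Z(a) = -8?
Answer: -23144/3 ≈ -7714.7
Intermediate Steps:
t = 0 (t = 0 + (-5 + 5) = 0 + 0 = 0)
I(C, T) = 0
E(N, c) = -214/3 + 8*N/3 (E(N, c) = -(-8*N + 214)/3 = -(214 - 8*N)/3 = -214/3 + 8*N/3)
(-7718 - I(-152, -157)) + E(28, 37) = (-7718 - 1*0) + (-214/3 + (8/3)*28) = (-7718 + 0) + (-214/3 + 224/3) = -7718 + 10/3 = -23144/3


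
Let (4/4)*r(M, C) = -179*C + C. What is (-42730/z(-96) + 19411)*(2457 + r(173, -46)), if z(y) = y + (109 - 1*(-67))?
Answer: 1607554675/8 ≈ 2.0094e+8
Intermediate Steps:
z(y) = 176 + y (z(y) = y + (109 + 67) = y + 176 = 176 + y)
r(M, C) = -178*C (r(M, C) = -179*C + C = -178*C)
(-42730/z(-96) + 19411)*(2457 + r(173, -46)) = (-42730/(176 - 96) + 19411)*(2457 - 178*(-46)) = (-42730/80 + 19411)*(2457 + 8188) = (-42730*1/80 + 19411)*10645 = (-4273/8 + 19411)*10645 = (151015/8)*10645 = 1607554675/8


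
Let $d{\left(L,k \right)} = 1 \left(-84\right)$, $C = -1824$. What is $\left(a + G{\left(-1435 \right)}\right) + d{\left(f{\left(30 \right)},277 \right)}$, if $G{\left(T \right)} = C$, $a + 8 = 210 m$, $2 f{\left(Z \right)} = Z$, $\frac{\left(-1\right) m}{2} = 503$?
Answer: $-213176$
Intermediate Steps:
$m = -1006$ ($m = \left(-2\right) 503 = -1006$)
$f{\left(Z \right)} = \frac{Z}{2}$
$a = -211268$ ($a = -8 + 210 \left(-1006\right) = -8 - 211260 = -211268$)
$G{\left(T \right)} = -1824$
$d{\left(L,k \right)} = -84$
$\left(a + G{\left(-1435 \right)}\right) + d{\left(f{\left(30 \right)},277 \right)} = \left(-211268 - 1824\right) - 84 = -213092 - 84 = -213176$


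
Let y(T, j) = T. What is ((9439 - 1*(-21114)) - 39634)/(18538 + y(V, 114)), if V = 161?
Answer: -3027/6233 ≈ -0.48564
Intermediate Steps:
((9439 - 1*(-21114)) - 39634)/(18538 + y(V, 114)) = ((9439 - 1*(-21114)) - 39634)/(18538 + 161) = ((9439 + 21114) - 39634)/18699 = (30553 - 39634)*(1/18699) = -9081*1/18699 = -3027/6233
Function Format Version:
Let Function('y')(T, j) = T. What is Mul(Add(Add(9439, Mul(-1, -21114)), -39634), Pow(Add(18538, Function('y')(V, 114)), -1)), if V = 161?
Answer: Rational(-3027, 6233) ≈ -0.48564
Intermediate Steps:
Mul(Add(Add(9439, Mul(-1, -21114)), -39634), Pow(Add(18538, Function('y')(V, 114)), -1)) = Mul(Add(Add(9439, Mul(-1, -21114)), -39634), Pow(Add(18538, 161), -1)) = Mul(Add(Add(9439, 21114), -39634), Pow(18699, -1)) = Mul(Add(30553, -39634), Rational(1, 18699)) = Mul(-9081, Rational(1, 18699)) = Rational(-3027, 6233)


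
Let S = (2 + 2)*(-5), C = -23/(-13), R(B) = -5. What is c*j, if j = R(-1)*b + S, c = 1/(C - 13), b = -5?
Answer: -65/146 ≈ -0.44521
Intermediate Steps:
C = 23/13 (C = -23*(-1/13) = 23/13 ≈ 1.7692)
c = -13/146 (c = 1/(23/13 - 13) = 1/(-146/13) = -13/146 ≈ -0.089041)
S = -20 (S = 4*(-5) = -20)
j = 5 (j = -5*(-5) - 20 = 25 - 20 = 5)
c*j = -13/146*5 = -65/146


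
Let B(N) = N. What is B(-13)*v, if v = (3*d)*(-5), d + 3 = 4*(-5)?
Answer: -4485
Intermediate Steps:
d = -23 (d = -3 + 4*(-5) = -3 - 20 = -23)
v = 345 (v = (3*(-23))*(-5) = -69*(-5) = 345)
B(-13)*v = -13*345 = -4485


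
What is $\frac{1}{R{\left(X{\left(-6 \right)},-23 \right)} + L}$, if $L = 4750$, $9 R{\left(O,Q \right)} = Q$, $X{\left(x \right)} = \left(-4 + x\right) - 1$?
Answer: $\frac{9}{42727} \approx 0.00021064$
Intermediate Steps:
$X{\left(x \right)} = -5 + x$
$R{\left(O,Q \right)} = \frac{Q}{9}$
$\frac{1}{R{\left(X{\left(-6 \right)},-23 \right)} + L} = \frac{1}{\frac{1}{9} \left(-23\right) + 4750} = \frac{1}{- \frac{23}{9} + 4750} = \frac{1}{\frac{42727}{9}} = \frac{9}{42727}$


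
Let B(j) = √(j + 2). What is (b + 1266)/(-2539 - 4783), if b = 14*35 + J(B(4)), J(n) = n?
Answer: -878/3661 - √6/7322 ≈ -0.24016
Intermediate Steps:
B(j) = √(2 + j)
b = 490 + √6 (b = 14*35 + √(2 + 4) = 490 + √6 ≈ 492.45)
(b + 1266)/(-2539 - 4783) = ((490 + √6) + 1266)/(-2539 - 4783) = (1756 + √6)/(-7322) = (1756 + √6)*(-1/7322) = -878/3661 - √6/7322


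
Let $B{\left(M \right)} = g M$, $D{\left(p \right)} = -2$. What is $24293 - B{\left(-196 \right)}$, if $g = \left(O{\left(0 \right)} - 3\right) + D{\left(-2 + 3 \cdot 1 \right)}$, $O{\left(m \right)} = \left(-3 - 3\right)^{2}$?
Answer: $30369$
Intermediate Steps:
$O{\left(m \right)} = 36$ ($O{\left(m \right)} = \left(-6\right)^{2} = 36$)
$g = 31$ ($g = \left(36 - 3\right) - 2 = 33 - 2 = 31$)
$B{\left(M \right)} = 31 M$
$24293 - B{\left(-196 \right)} = 24293 - 31 \left(-196\right) = 24293 - -6076 = 24293 + 6076 = 30369$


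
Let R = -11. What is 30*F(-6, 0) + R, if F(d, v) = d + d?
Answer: -371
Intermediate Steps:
F(d, v) = 2*d
30*F(-6, 0) + R = 30*(2*(-6)) - 11 = 30*(-12) - 11 = -360 - 11 = -371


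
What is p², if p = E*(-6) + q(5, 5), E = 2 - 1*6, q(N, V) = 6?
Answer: 900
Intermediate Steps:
E = -4 (E = 2 - 6 = -4)
p = 30 (p = -4*(-6) + 6 = 24 + 6 = 30)
p² = 30² = 900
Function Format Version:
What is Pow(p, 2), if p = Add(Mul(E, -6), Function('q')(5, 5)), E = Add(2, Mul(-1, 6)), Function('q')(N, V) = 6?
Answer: 900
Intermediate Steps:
E = -4 (E = Add(2, -6) = -4)
p = 30 (p = Add(Mul(-4, -6), 6) = Add(24, 6) = 30)
Pow(p, 2) = Pow(30, 2) = 900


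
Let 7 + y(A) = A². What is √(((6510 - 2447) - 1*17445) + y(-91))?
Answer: 2*I*√1277 ≈ 71.47*I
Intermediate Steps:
y(A) = -7 + A²
√(((6510 - 2447) - 1*17445) + y(-91)) = √(((6510 - 2447) - 1*17445) + (-7 + (-91)²)) = √((4063 - 17445) + (-7 + 8281)) = √(-13382 + 8274) = √(-5108) = 2*I*√1277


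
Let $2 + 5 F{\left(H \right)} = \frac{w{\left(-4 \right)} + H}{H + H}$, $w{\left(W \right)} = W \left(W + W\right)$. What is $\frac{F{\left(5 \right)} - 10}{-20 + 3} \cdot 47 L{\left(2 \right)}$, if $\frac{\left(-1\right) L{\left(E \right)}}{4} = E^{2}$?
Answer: $- \frac{181608}{425} \approx -427.31$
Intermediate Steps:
$L{\left(E \right)} = - 4 E^{2}$
$w{\left(W \right)} = 2 W^{2}$ ($w{\left(W \right)} = W 2 W = 2 W^{2}$)
$F{\left(H \right)} = - \frac{2}{5} + \frac{32 + H}{10 H}$ ($F{\left(H \right)} = - \frac{2}{5} + \frac{\left(2 \left(-4\right)^{2} + H\right) \frac{1}{H + H}}{5} = - \frac{2}{5} + \frac{\left(2 \cdot 16 + H\right) \frac{1}{2 H}}{5} = - \frac{2}{5} + \frac{\left(32 + H\right) \frac{1}{2 H}}{5} = - \frac{2}{5} + \frac{\frac{1}{2} \frac{1}{H} \left(32 + H\right)}{5} = - \frac{2}{5} + \frac{32 + H}{10 H}$)
$\frac{F{\left(5 \right)} - 10}{-20 + 3} \cdot 47 L{\left(2 \right)} = \frac{\frac{32 - 15}{10 \cdot 5} - 10}{-20 + 3} \cdot 47 \left(- 4 \cdot 2^{2}\right) = \frac{\frac{1}{10} \cdot \frac{1}{5} \left(32 - 15\right) - 10}{-17} \cdot 47 \left(\left(-4\right) 4\right) = \left(\frac{1}{10} \cdot \frac{1}{5} \cdot 17 - 10\right) \left(- \frac{1}{17}\right) 47 \left(-16\right) = \left(\frac{17}{50} - 10\right) \left(- \frac{1}{17}\right) 47 \left(-16\right) = \left(- \frac{483}{50}\right) \left(- \frac{1}{17}\right) 47 \left(-16\right) = \frac{483}{850} \cdot 47 \left(-16\right) = \frac{22701}{850} \left(-16\right) = - \frac{181608}{425}$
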